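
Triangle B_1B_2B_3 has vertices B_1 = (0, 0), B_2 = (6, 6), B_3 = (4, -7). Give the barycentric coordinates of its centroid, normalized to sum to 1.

(1/3, 1/3, 1/3)

The centroid is the average of the vertices, so each weight is 1/3.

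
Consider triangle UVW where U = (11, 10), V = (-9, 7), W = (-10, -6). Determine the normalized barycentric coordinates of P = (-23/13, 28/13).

(5/13, 2/13, 6/13)

Signed area of the reference triangle: [UVW] = ½·(11·(7−(-6)) + (-9)·(-6−10) + (-10)·(10−7)) = ½·(143 + 144 − 30) = 257/2.
[PVW] = ½·((-23/13)·(7−(-6)) + (-9)·(-6−(28/13)) + (-10)·(28/13−7)) = ½·(-23 + 954/13 + 630/13) = 1285/26, so the U-coordinate is (1285/26)/(257/2) = 5/13.
[UPW] = ½·(11·(28/13−(-6)) + (-23/13)·(-6−10) + (-10)·(10−(28/13))) = ½·(1166/13 + 368/13 − 1020/13) = 257/13, so the V-coordinate is 2/13.
[UVP] = ½·(11·(7−(28/13)) + (-9)·(28/13−10) + (-23/13)·(10−7)) = ½·(693/13 + 918/13 − 69/13) = 771/13, so the W-coordinate is 6/13.
Check: 5/13 + 2/13 + 6/13 = 1.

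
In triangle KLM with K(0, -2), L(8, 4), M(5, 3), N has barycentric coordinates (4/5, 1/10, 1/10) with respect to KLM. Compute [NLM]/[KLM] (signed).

The signed ratio [NLM]/[KLM] equals the barycentric coordinate of N at vertex K, which is 4/5.

4/5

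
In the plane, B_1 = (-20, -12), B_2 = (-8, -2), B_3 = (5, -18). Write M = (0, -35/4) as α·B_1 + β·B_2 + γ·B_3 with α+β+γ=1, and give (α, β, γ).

(-1/8, 5/8, 1/2)

Signed area of the reference triangle: [B_1B_2B_3] = ½·((-20)·(-2−(-18)) + (-8)·(-18−(-12)) + 5·(-12−(-2))) = ½·(-320 + 48 − 50) = -161.
[MB_2B_3] = ½·(0·(-2−(-18)) + (-8)·(-18−(-35/4)) + 5·(-35/4−(-2))) = ½·(0 + 74 − 135/4) = 161/8, so the B_1-coordinate is (161/8)/(-161) = -1/8.
[B_1MB_3] = ½·((-20)·(-35/4−(-18)) + 0·(-18−(-12)) + 5·(-12−(-35/4))) = ½·(-185 + 0 − 65/4) = -805/8, so the B_2-coordinate is 5/8.
[B_1B_2M] = ½·((-20)·(-2−(-35/4)) + (-8)·(-35/4−(-12)) + 0·(-12−(-2))) = ½·(-135 − 26 + 0) = -161/2, so the B_3-coordinate is 1/2.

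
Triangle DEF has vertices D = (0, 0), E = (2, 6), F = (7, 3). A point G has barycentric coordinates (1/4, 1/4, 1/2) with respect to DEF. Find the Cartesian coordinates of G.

(4, 3)

G = (1/4)·D + (1/4)·E + (1/2)·F.
x-coordinate: (1/4)·0 + (1/4)·2 + (1/2)·7 = 4.
y-coordinate: (1/4)·0 + (1/4)·6 + (1/2)·3 = 3.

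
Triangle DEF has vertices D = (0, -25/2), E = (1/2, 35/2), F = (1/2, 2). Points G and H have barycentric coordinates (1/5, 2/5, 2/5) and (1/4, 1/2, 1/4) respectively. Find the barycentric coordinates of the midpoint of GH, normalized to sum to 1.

Since both coordinate triples sum to 1, the midpoint's barycentrics are the componentwise average.
(1/5+1/4)/2 = 9/40; similarly 9/20 and 13/40.

(9/40, 9/20, 13/40)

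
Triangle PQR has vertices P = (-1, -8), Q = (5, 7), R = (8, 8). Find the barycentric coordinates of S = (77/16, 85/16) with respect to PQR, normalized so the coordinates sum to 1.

(1/8, 11/16, 3/16)

Signed area of the reference triangle: [PQR] = ½·((-1)·(7−8) + 5·(8−(-8)) + 8·(-8−7)) = ½·(1 + 80 − 120) = -39/2.
[SQR] = ½·((77/16)·(7−8) + 5·(8−(85/16)) + 8·(85/16−7)) = ½·(-77/16 + 215/16 − 27/2) = -39/16, so the P-coordinate is (-39/16)/(-39/2) = 1/8.
[PSR] = ½·((-1)·(85/16−8) + (77/16)·(8−(-8)) + 8·(-8−(85/16))) = ½·(43/16 + 77 − 213/2) = -429/32, so the Q-coordinate is 11/16.
[PQS] = ½·((-1)·(7−(85/16)) + 5·(85/16−(-8)) + (77/16)·(-8−7)) = ½·(-27/16 + 1065/16 − 1155/16) = -117/32, so the R-coordinate is 3/16.
Check: 1/8 + 11/16 + 3/16 = 1.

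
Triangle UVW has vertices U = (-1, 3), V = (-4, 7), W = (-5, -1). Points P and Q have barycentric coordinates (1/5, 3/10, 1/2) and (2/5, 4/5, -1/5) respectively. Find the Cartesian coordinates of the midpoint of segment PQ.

(-13/4, 23/5)

Barycentric coordinates of the midpoint are the average: (3/10, 11/20, 3/20).
Converting: (3/10)·U + (11/20)·V + (3/20)·W = (-13/4, 23/5).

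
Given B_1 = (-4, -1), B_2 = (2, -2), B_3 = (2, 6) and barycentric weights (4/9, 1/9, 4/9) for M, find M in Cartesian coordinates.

M = (4/9)·B_1 + (1/9)·B_2 + (4/9)·B_3.
x-coordinate: (4/9)·(-4) + (1/9)·2 + (4/9)·2 = -2/3.
y-coordinate: (4/9)·(-1) + (1/9)·(-2) + (4/9)·6 = 2.

(-2/3, 2)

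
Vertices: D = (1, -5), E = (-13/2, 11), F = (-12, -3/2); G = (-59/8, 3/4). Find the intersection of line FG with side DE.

(-11/4, 3)

Barycentric coordinates of G with respect to DEF: (1/4, 1/4, 1/2).
On side DE the F-coordinate is zero; dropping G's F-weight 1/2 and renormalizing the remaining 1/4 : 1/4 gives weights 1/2, 1/2 on D, E.
H = (1/2)·(1, -5) + (1/2)·(-13/2, 11) = (-11/4, 3).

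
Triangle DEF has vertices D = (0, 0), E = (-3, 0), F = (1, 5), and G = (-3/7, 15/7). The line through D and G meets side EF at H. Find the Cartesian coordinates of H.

(-3/5, 3)

Barycentric coordinates of G with respect to DEF: (2/7, 2/7, 3/7).
On side EF the D-coordinate is zero; dropping G's D-weight 2/7 and renormalizing the remaining 2/7 : 3/7 gives weights 2/5, 3/5 on E, F.
H = (2/5)·(-3, 0) + (3/5)·(1, 5) = (-3/5, 3).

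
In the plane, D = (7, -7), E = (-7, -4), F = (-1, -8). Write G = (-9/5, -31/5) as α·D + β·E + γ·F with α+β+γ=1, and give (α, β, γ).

(1/5, 2/5, 2/5)

Signed area of the reference triangle: [DEF] = ½·(7·(-4−(-8)) + (-7)·(-8−(-7)) + (-1)·(-7−(-4))) = ½·(28 + 7 + 3) = 19.
[GEF] = ½·((-9/5)·(-4−(-8)) + (-7)·(-8−(-31/5)) + (-1)·(-31/5−(-4))) = ½·(-36/5 + 63/5 + 11/5) = 19/5, so the D-coordinate is (19/5)/19 = 1/5.
[DGF] = ½·(7·(-31/5−(-8)) + (-9/5)·(-8−(-7)) + (-1)·(-7−(-31/5))) = ½·(63/5 + 9/5 + 4/5) = 38/5, so the E-coordinate is 2/5.
[DEG] = ½·(7·(-4−(-31/5)) + (-7)·(-31/5−(-7)) + (-9/5)·(-7−(-4))) = ½·(77/5 − 28/5 + 27/5) = 38/5, so the F-coordinate is 2/5.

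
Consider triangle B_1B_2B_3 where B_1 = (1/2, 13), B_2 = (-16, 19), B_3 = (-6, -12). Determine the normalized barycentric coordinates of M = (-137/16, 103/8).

(3/8, 1/2, 1/8)

Signed area of the reference triangle: [B_1B_2B_3] = ½·((1/2)·(19−(-12)) + (-16)·(-12−13) + (-6)·(13−19)) = ½·(31/2 + 400 + 36) = 903/4.
[MB_2B_3] = ½·((-137/16)·(19−(-12)) + (-16)·(-12−(103/8)) + (-6)·(103/8−19)) = ½·(-4247/16 + 398 + 147/4) = 2709/32, so the B_1-coordinate is (2709/32)/(903/4) = 3/8.
[B_1MB_3] = ½·((1/2)·(103/8−(-12)) + (-137/16)·(-12−13) + (-6)·(13−(103/8))) = ½·(199/16 + 3425/16 − 3/4) = 903/8, so the B_2-coordinate is 1/2.
[B_1B_2M] = ½·((1/2)·(19−(103/8)) + (-16)·(103/8−13) + (-137/16)·(13−19)) = ½·(49/16 + 2 + 411/8) = 903/32, so the B_3-coordinate is 1/8.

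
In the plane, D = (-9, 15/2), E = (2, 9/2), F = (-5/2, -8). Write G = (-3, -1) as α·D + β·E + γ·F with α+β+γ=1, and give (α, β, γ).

(1/4, 1/4, 1/2)

Signed area of the reference triangle: [DEF] = ½·((-9)·(9/2−(-8)) + 2·(-8−(15/2)) + (-5/2)·(15/2−(9/2))) = ½·(-225/2 − 31 − 15/2) = -151/2.
[GEF] = ½·((-3)·(9/2−(-8)) + 2·(-8−(-1)) + (-5/2)·(-1−(9/2))) = ½·(-75/2 − 14 + 55/4) = -151/8, so the D-coordinate is (-151/8)/(-151/2) = 1/4.
[DGF] = ½·((-9)·(-1−(-8)) + (-3)·(-8−(15/2)) + (-5/2)·(15/2−(-1))) = ½·(-63 + 93/2 − 85/4) = -151/8, so the E-coordinate is 1/4.
[DEG] = ½·((-9)·(9/2−(-1)) + 2·(-1−(15/2)) + (-3)·(15/2−(9/2))) = ½·(-99/2 − 17 − 9) = -151/4, so the F-coordinate is 1/2.
Check: 1/4 + 1/4 + 1/2 = 1.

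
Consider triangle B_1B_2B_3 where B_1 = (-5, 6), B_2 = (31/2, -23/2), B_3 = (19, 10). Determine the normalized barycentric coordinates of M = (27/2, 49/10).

(1/5, 1/5, 3/5)

Signed area of the reference triangle: [B_1B_2B_3] = ½·((-5)·(-23/2−10) + (31/2)·(10−6) + 19·(6−(-23/2))) = ½·(215/2 + 62 + 665/2) = 251.
[MB_2B_3] = ½·((27/2)·(-23/2−10) + (31/2)·(10−(49/10)) + 19·(49/10−(-23/2))) = ½·(-1161/4 + 1581/20 + 1558/5) = 251/5, so the B_1-coordinate is (251/5)/251 = 1/5.
[B_1MB_3] = ½·((-5)·(49/10−10) + (27/2)·(10−6) + 19·(6−(49/10))) = ½·(51/2 + 54 + 209/10) = 251/5, so the B_2-coordinate is 1/5.
[B_1B_2M] = ½·((-5)·(-23/2−(49/10)) + (31/2)·(49/10−6) + (27/2)·(6−(-23/2))) = ½·(82 − 341/20 + 945/4) = 753/5, so the B_3-coordinate is 3/5.
Check: 1/5 + 1/5 + 3/5 = 1.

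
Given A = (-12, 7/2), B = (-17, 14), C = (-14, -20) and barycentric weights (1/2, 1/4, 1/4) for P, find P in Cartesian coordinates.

P = (1/2)·A + (1/4)·B + (1/4)·C.
x-coordinate: (1/2)·(-12) + (1/4)·(-17) + (1/4)·(-14) = -55/4.
y-coordinate: (1/2)·(7/2) + (1/4)·14 + (1/4)·(-20) = 1/4.

(-55/4, 1/4)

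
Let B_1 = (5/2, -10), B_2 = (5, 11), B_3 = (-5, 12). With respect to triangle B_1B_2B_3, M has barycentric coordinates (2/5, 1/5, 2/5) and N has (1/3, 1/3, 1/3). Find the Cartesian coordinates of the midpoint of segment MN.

(5/12, 11/3)

Barycentric coordinates of the midpoint are the average: (11/30, 4/15, 11/30).
Converting: (11/30)·B_1 + (4/15)·B_2 + (11/30)·B_3 = (5/12, 11/3).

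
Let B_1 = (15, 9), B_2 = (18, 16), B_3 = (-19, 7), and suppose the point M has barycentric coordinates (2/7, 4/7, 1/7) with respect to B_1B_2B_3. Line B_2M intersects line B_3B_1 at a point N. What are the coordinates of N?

(11/3, 25/3)

Line B_2M meets B_3B_1 where the B_2-coordinate vanishes; zeroing M's B_2-weight and renormalizing leaves B_3, B_1-weights 1/7 : 2/7 → (1/3, 2/3).
So N = (1/3)·B_3 + (2/3)·B_1 = (11/3, 25/3).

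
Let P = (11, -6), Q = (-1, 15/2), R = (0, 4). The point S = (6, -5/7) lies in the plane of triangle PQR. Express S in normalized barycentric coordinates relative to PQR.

(4/7, 2/7, 1/7)

Signed area of the reference triangle: [PQR] = ½·(11·(15/2−4) + (-1)·(4−(-6)) + 0·(-6−(15/2))) = ½·(77/2 − 10 + 0) = 57/4.
[SQR] = ½·(6·(15/2−4) + (-1)·(4−(-5/7)) + 0·(-5/7−(15/2))) = ½·(21 − 33/7 + 0) = 57/7, so the P-coordinate is (57/7)/(57/4) = 4/7.
[PSR] = ½·(11·(-5/7−4) + 6·(4−(-6)) + 0·(-6−(-5/7))) = ½·(-363/7 + 60 + 0) = 57/14, so the Q-coordinate is 2/7.
[PQS] = ½·(11·(15/2−(-5/7)) + (-1)·(-5/7−(-6)) + 6·(-6−(15/2))) = ½·(1265/14 − 37/7 − 81) = 57/28, so the R-coordinate is 1/7.
Check: 4/7 + 2/7 + 1/7 = 1.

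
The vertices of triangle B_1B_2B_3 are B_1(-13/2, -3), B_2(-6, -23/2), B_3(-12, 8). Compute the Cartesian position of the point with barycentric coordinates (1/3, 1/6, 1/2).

M = (1/3)·B_1 + (1/6)·B_2 + (1/2)·B_3.
x-coordinate: (1/3)·(-13/2) + (1/6)·(-6) + (1/2)·(-12) = -55/6.
y-coordinate: (1/3)·(-3) + (1/6)·(-23/2) + (1/2)·8 = 13/12.

(-55/6, 13/12)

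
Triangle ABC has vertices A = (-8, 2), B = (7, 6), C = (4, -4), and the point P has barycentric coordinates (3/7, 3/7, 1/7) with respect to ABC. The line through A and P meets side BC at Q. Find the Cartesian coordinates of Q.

(25/4, 7/2)

Line AP meets BC where the A-coordinate vanishes; zeroing P's A-weight and renormalizing leaves B, C-weights 3/7 : 1/7 → (3/4, 1/4).
So Q = (3/4)·B + (1/4)·C = (25/4, 7/2).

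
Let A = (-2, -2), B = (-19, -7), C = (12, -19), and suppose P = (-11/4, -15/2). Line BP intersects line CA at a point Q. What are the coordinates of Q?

(8/3, -23/3)

Barycentric coordinates of P with respect to ABC: (1/2, 1/4, 1/4).
On side CA the B-coordinate is zero; dropping P's B-weight 1/4 and renormalizing the remaining 1/4 : 1/2 gives weights 1/3, 2/3 on C, A.
Q = (1/3)·(12, -19) + (2/3)·(-2, -2) = (8/3, -23/3).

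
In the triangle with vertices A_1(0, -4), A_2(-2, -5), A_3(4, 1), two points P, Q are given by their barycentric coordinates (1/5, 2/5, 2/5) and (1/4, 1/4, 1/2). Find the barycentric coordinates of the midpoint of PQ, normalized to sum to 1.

(9/40, 13/40, 9/20)

Since both coordinate triples sum to 1, the midpoint's barycentrics are the componentwise average.
(1/5+1/4)/2 = 9/40; similarly 13/40 and 9/20.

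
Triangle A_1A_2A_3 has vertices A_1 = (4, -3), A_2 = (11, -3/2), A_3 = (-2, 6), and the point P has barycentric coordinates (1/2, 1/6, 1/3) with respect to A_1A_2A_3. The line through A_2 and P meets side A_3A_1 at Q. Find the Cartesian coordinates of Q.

(8/5, 3/5)

Line A_2P meets A_3A_1 where the A_2-coordinate vanishes; zeroing P's A_2-weight and renormalizing leaves A_3, A_1-weights 1/3 : 1/2 → (2/5, 3/5).
So Q = (2/5)·A_3 + (3/5)·A_1 = (8/5, 3/5).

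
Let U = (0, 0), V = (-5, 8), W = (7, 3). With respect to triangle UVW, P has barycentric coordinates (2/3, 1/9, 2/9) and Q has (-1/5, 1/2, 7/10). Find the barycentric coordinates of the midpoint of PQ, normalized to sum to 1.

Since both coordinate triples sum to 1, the midpoint's barycentrics are the componentwise average.
(2/3+-1/5)/2 = 7/30; similarly 11/36 and 83/180.

(7/30, 11/36, 83/180)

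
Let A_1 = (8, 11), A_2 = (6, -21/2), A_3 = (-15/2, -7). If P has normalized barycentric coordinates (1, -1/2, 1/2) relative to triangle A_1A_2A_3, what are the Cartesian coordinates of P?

(5/4, 51/4)

P = 1·A_1 + (-1/2)·A_2 + (1/2)·A_3.
x-coordinate: 1·8 + (-1/2)·6 + (1/2)·(-15/2) = 5/4.
y-coordinate: 1·11 + (-1/2)·(-21/2) + (1/2)·(-7) = 51/4.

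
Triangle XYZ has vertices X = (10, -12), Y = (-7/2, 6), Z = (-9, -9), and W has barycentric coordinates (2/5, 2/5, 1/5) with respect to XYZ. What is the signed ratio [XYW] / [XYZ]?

1/5

The signed ratio [XYW]/[XYZ] equals the barycentric coordinate of W at vertex Z, which is 1/5.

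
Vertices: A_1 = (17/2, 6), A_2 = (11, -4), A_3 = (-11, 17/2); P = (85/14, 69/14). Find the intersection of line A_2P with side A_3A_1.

Barycentric coordinates of P with respect to A_1A_2A_3: (5/7, 1/7, 1/7).
On side A_3A_1 the A_2-coordinate is zero; dropping P's A_2-weight 1/7 and renormalizing the remaining 1/7 : 5/7 gives weights 1/6, 5/6 on A_3, A_1.
Q = (1/6)·(-11, 17/2) + (5/6)·(17/2, 6) = (21/4, 77/12).

(21/4, 77/12)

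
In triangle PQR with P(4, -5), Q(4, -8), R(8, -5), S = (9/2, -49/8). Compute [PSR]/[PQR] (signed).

3/8

[PQR] = ½·(4·(-8−(-5)) + 4·(-5−(-5)) + 8·(-5−(-8))) = ½·(-12 + 0 + 24) = 6.
[PSR] = ½·(4·(-49/8−(-5)) + (9/2)·(-5−(-5)) + 8·(-5−(-49/8))) = ½·(-9/2 + 0 + 9) = 9/4, so the ratio is (9/4)/6 = 3/8.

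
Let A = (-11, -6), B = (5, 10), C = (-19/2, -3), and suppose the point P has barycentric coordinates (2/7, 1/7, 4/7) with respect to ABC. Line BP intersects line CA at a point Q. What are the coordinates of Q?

(-10, -4)

Line BP meets CA where the B-coordinate vanishes; zeroing P's B-weight and renormalizing leaves C, A-weights 4/7 : 2/7 → (2/3, 1/3).
So Q = (2/3)·C + (1/3)·A = (-10, -4).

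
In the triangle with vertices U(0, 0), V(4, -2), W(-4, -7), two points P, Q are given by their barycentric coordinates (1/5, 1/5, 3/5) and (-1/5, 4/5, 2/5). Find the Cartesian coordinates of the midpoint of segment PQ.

Barycentric coordinates of the midpoint are the average: (0, 1/2, 1/2).
Converting: 0·U + (1/2)·V + (1/2)·W = (0, -9/2).

(0, -9/2)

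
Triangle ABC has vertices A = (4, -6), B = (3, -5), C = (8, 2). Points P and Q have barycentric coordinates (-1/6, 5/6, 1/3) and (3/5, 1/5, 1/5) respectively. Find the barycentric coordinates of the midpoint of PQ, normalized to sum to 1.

(13/60, 31/60, 4/15)

Since both coordinate triples sum to 1, the midpoint's barycentrics are the componentwise average.
(-1/6+3/5)/2 = 13/60; similarly 31/60 and 4/15.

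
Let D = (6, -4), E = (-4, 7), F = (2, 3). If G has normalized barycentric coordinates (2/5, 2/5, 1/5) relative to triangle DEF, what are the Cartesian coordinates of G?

G = (2/5)·D + (2/5)·E + (1/5)·F.
x-coordinate: (2/5)·6 + (2/5)·(-4) + (1/5)·2 = 6/5.
y-coordinate: (2/5)·(-4) + (2/5)·7 + (1/5)·3 = 9/5.

(6/5, 9/5)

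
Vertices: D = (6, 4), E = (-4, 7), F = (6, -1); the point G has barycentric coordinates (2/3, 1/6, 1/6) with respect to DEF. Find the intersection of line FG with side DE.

Line FG meets DE where the F-coordinate vanishes; zeroing G's F-weight and renormalizing leaves D, E-weights 2/3 : 1/6 → (4/5, 1/5).
So H = (4/5)·D + (1/5)·E = (4, 23/5).

(4, 23/5)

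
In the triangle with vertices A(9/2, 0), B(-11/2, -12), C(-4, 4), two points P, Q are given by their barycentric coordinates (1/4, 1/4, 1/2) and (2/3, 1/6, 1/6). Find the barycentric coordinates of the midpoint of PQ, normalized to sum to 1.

Since both coordinate triples sum to 1, the midpoint's barycentrics are the componentwise average.
(1/4+2/3)/2 = 11/24; similarly 5/24 and 1/3.

(11/24, 5/24, 1/3)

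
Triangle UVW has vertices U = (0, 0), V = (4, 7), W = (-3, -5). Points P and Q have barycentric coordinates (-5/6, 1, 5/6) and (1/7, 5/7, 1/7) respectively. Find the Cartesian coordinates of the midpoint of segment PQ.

Barycentric coordinates of the midpoint are the average: (-29/84, 6/7, 41/84).
Converting: (-29/84)·U + (6/7)·V + (41/84)·W = (55/28, 299/84).

(55/28, 299/84)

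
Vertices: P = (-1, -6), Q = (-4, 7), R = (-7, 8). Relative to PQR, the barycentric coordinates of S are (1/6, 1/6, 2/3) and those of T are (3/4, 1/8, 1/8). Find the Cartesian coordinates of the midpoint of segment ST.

(-61/16, 23/16)

Barycentric coordinates of the midpoint are the average: (11/24, 7/48, 19/48).
Converting: (11/24)·P + (7/48)·Q + (19/48)·R = (-61/16, 23/16).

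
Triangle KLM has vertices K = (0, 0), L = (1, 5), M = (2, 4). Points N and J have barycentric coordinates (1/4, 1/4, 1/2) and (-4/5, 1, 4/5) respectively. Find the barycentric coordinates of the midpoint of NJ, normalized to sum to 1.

Since both coordinate triples sum to 1, the midpoint's barycentrics are the componentwise average.
(1/4+-4/5)/2 = -11/40; similarly 5/8 and 13/20.

(-11/40, 5/8, 13/20)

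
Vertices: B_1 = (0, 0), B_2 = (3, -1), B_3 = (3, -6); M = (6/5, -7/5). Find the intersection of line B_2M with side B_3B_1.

Barycentric coordinates of M with respect to B_1B_2B_3: (3/5, 1/5, 1/5).
On side B_3B_1 the B_2-coordinate is zero; dropping M's B_2-weight 1/5 and renormalizing the remaining 1/5 : 3/5 gives weights 1/4, 3/4 on B_3, B_1.
N = (1/4)·(3, -6) + (3/4)·(0, 0) = (3/4, -3/2).

(3/4, -3/2)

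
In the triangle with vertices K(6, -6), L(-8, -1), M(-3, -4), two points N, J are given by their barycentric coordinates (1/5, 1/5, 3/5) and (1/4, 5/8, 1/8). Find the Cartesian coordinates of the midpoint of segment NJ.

Barycentric coordinates of the midpoint are the average: (9/40, 33/80, 29/80).
Converting: (9/40)·K + (33/80)·L + (29/80)·M = (-243/80, -257/80).

(-243/80, -257/80)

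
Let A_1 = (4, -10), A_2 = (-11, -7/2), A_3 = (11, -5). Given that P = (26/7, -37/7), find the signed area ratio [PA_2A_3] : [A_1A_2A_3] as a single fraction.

1/7

[A_1A_2A_3] = ½·(4·(-7/2−(-5)) + (-11)·(-5−(-10)) + 11·(-10−(-7/2))) = ½·(6 − 55 − 143/2) = -241/4.
[PA_2A_3] = ½·((26/7)·(-7/2−(-5)) + (-11)·(-5−(-37/7)) + 11·(-37/7−(-7/2))) = ½·(39/7 − 22/7 − 275/14) = -241/28, so the ratio is (-241/28)/(-241/4) = 1/7.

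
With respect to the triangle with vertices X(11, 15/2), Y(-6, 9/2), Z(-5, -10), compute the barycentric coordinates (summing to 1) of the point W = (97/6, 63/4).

Signed area of the reference triangle: [XYZ] = ½·(11·(9/2−(-10)) + (-6)·(-10−(15/2)) + (-5)·(15/2−(9/2))) = ½·(319/2 + 105 − 15) = 499/4.
[WYZ] = ½·((97/6)·(9/2−(-10)) + (-6)·(-10−(63/4)) + (-5)·(63/4−(9/2))) = ½·(2813/12 + 309/2 − 225/4) = 499/3, so the X-coordinate is (499/3)/(499/4) = 4/3.
[XWZ] = ½·(11·(63/4−(-10)) + (97/6)·(-10−(15/2)) + (-5)·(15/2−(63/4))) = ½·(1133/4 − 3395/12 + 165/4) = 499/24, so the Y-coordinate is 1/6.
[XYW] = ½·(11·(9/2−(63/4)) + (-6)·(63/4−(15/2)) + (97/6)·(15/2−(9/2))) = ½·(-495/4 − 99/2 + 97/2) = -499/8, so the Z-coordinate is -1/2.

(4/3, 1/6, -1/2)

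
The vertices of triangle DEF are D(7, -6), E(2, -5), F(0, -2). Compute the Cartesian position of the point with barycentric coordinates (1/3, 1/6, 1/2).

G = (1/3)·D + (1/6)·E + (1/2)·F.
x-coordinate: (1/3)·7 + (1/6)·2 + (1/2)·0 = 8/3.
y-coordinate: (1/3)·(-6) + (1/6)·(-5) + (1/2)·(-2) = -23/6.

(8/3, -23/6)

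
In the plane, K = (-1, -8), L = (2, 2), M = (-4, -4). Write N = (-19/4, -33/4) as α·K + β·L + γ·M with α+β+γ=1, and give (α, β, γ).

(1/2, -3/8, 7/8)

Signed area of the reference triangle: [KLM] = ½·((-1)·(2−(-4)) + 2·(-4−(-8)) + (-4)·(-8−2)) = ½·(-6 + 8 + 40) = 21.
[NLM] = ½·((-19/4)·(2−(-4)) + 2·(-4−(-33/4)) + (-4)·(-33/4−2)) = ½·(-57/2 + 17/2 + 41) = 21/2, so the K-coordinate is (21/2)/21 = 1/2.
[KNM] = ½·((-1)·(-33/4−(-4)) + (-19/4)·(-4−(-8)) + (-4)·(-8−(-33/4))) = ½·(17/4 − 19 − 1) = -63/8, so the L-coordinate is -3/8.
[KLN] = ½·((-1)·(2−(-33/4)) + 2·(-33/4−(-8)) + (-19/4)·(-8−2)) = ½·(-41/4 − 1/2 + 95/2) = 147/8, so the M-coordinate is 7/8.
Check: 1/2 − 3/8 + 7/8 = 1.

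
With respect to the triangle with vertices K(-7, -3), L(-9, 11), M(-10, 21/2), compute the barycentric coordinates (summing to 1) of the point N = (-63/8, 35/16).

(5/8, 1/4, 1/8)

Signed area of the reference triangle: [KLM] = ½·((-7)·(11−(21/2)) + (-9)·(21/2−(-3)) + (-10)·(-3−11)) = ½·(-7/2 − 243/2 + 140) = 15/2.
[NLM] = ½·((-63/8)·(11−(21/2)) + (-9)·(21/2−(35/16)) + (-10)·(35/16−11)) = ½·(-63/16 − 1197/16 + 705/8) = 75/16, so the K-coordinate is (75/16)/(15/2) = 5/8.
[KNM] = ½·((-7)·(35/16−(21/2)) + (-63/8)·(21/2−(-3)) + (-10)·(-3−(35/16))) = ½·(931/16 − 1701/16 + 415/8) = 15/8, so the L-coordinate is 1/4.
[KLN] = ½·((-7)·(11−(35/16)) + (-9)·(35/16−(-3)) + (-63/8)·(-3−11)) = ½·(-987/16 − 747/16 + 441/4) = 15/16, so the M-coordinate is 1/8.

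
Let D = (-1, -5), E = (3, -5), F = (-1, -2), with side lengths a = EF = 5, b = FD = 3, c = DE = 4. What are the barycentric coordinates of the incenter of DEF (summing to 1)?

(5/12, 1/4, 1/3)

The incenter has barycentric coordinates proportional to the opposite side lengths: (5 : 3 : 4).
Normalizing by 5+3+4 = 12 gives (5/12, 1/4, 1/3).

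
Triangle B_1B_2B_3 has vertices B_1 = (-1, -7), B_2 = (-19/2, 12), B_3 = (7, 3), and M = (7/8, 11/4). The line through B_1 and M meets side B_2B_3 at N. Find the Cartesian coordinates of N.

Barycentric coordinates of M with respect to B_1B_2B_3: (1/4, 1/4, 1/2).
On side B_2B_3 the B_1-coordinate is zero; dropping M's B_1-weight 1/4 and renormalizing the remaining 1/4 : 1/2 gives weights 1/3, 2/3 on B_2, B_3.
N = (1/3)·(-19/2, 12) + (2/3)·(7, 3) = (3/2, 6).

(3/2, 6)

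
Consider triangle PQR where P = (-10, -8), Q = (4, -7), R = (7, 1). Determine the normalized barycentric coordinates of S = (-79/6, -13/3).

Signed area of the reference triangle: [PQR] = ½·((-10)·(-7−1) + 4·(1−(-8)) + 7·(-8−(-7))) = ½·(80 + 36 − 7) = 109/2.
[SQR] = ½·((-79/6)·(-7−1) + 4·(1−(-13/3)) + 7·(-13/3−(-7))) = ½·(316/3 + 64/3 + 56/3) = 218/3, so the P-coordinate is (218/3)/(109/2) = 4/3.
[PSR] = ½·((-10)·(-13/3−1) + (-79/6)·(1−(-8)) + 7·(-8−(-13/3))) = ½·(160/3 − 237/2 − 77/3) = -545/12, so the Q-coordinate is -5/6.
[PQS] = ½·((-10)·(-7−(-13/3)) + 4·(-13/3−(-8)) + (-79/6)·(-8−(-7))) = ½·(80/3 + 44/3 + 79/6) = 109/4, so the R-coordinate is 1/2.
Check: 4/3 − 5/6 + 1/2 = 1.

(4/3, -5/6, 1/2)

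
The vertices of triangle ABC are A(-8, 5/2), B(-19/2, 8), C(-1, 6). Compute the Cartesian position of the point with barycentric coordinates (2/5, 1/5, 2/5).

(-11/2, 5)

P = (2/5)·A + (1/5)·B + (2/5)·C.
x-coordinate: (2/5)·(-8) + (1/5)·(-19/2) + (2/5)·(-1) = -11/2.
y-coordinate: (2/5)·(5/2) + (1/5)·8 + (2/5)·6 = 5.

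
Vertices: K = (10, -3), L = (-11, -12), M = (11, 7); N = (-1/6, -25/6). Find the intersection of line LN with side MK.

Barycentric coordinates of N with respect to KLM: (1/6, 1/2, 1/3).
On side MK the L-coordinate is zero; dropping N's L-weight 1/2 and renormalizing the remaining 1/3 : 1/6 gives weights 2/3, 1/3 on M, K.
J = (2/3)·(11, 7) + (1/3)·(10, -3) = (32/3, 11/3).

(32/3, 11/3)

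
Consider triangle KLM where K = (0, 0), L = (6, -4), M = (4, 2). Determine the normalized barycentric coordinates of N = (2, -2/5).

Signed area of the reference triangle: [KLM] = ½·(0·(-4−2) + 6·(2−0) + 4·(0−(-4))) = ½·(0 + 12 + 16) = 14.
[NLM] = ½·(2·(-4−2) + 6·(2−(-2/5)) + 4·(-2/5−(-4))) = ½·(-12 + 72/5 + 72/5) = 42/5, so the K-coordinate is (42/5)/14 = 3/5.
[KNM] = ½·(0·(-2/5−2) + 2·(2−0) + 4·(0−(-2/5))) = ½·(0 + 4 + 8/5) = 14/5, so the L-coordinate is 1/5.
[KLN] = ½·(0·(-4−(-2/5)) + 6·(-2/5−0) + 2·(0−(-4))) = ½·(0 − 12/5 + 8) = 14/5, so the M-coordinate is 1/5.
Check: 3/5 + 1/5 + 1/5 = 1.

(3/5, 1/5, 1/5)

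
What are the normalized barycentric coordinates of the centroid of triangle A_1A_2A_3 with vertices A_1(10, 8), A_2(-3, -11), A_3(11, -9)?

The centroid is the average of the vertices, so each weight is 1/3.

(1/3, 1/3, 1/3)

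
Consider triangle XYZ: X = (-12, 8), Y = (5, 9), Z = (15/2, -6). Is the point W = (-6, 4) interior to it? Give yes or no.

Barycentric coordinates of W: (71/103, 12/515, 148/515).
The three coordinates are positive, positive, positive; a point is interior exactly when all three are positive.

yes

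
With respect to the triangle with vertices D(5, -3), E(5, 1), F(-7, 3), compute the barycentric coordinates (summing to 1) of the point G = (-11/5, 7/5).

Signed area of the reference triangle: [DEF] = ½·(5·(1−3) + 5·(3−(-3)) + (-7)·(-3−1)) = ½·(-10 + 30 + 28) = 24.
[GEF] = ½·((-11/5)·(1−3) + 5·(3−(7/5)) + (-7)·(7/5−1)) = ½·(22/5 + 8 − 14/5) = 24/5, so the D-coordinate is (24/5)/24 = 1/5.
[DGF] = ½·(5·(7/5−3) + (-11/5)·(3−(-3)) + (-7)·(-3−(7/5))) = ½·(-8 − 66/5 + 154/5) = 24/5, so the E-coordinate is 1/5.
[DEG] = ½·(5·(1−(7/5)) + 5·(7/5−(-3)) + (-11/5)·(-3−1)) = ½·(-2 + 22 + 44/5) = 72/5, so the F-coordinate is 3/5.
Check: 1/5 + 1/5 + 3/5 = 1.

(1/5, 1/5, 3/5)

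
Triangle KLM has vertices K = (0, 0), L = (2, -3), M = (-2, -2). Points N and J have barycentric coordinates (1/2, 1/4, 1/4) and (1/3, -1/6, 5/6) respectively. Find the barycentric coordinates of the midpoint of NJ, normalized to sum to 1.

Since both coordinate triples sum to 1, the midpoint's barycentrics are the componentwise average.
(1/2+1/3)/2 = 5/12; similarly 1/24 and 13/24.

(5/12, 1/24, 13/24)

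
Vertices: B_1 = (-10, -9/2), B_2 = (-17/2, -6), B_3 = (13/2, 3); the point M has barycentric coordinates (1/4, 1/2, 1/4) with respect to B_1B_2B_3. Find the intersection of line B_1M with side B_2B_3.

Line B_1M meets B_2B_3 where the B_1-coordinate vanishes; zeroing M's B_1-weight and renormalizing leaves B_2, B_3-weights 1/2 : 1/4 → (2/3, 1/3).
So N = (2/3)·B_2 + (1/3)·B_3 = (-7/2, -3).

(-7/2, -3)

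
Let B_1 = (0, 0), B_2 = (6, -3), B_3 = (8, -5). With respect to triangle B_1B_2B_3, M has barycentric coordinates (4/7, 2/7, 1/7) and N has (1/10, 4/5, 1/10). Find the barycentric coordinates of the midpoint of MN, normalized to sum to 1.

Since both coordinate triples sum to 1, the midpoint's barycentrics are the componentwise average.
(4/7+1/10)/2 = 47/140; similarly 19/35 and 17/140.

(47/140, 19/35, 17/140)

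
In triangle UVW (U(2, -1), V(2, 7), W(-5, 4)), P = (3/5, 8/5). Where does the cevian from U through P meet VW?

(-3/2, 11/2)

Barycentric coordinates of P with respect to UVW: (3/5, 1/5, 1/5).
On side VW the U-coordinate is zero; dropping P's U-weight 3/5 and renormalizing the remaining 1/5 : 1/5 gives weights 1/2, 1/2 on V, W.
Q = (1/2)·(2, 7) + (1/2)·(-5, 4) = (-3/2, 11/2).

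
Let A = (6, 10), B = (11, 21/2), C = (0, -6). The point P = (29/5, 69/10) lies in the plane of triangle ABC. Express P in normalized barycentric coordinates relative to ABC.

(3/5, 1/5, 1/5)

Signed area of the reference triangle: [ABC] = ½·(6·(21/2−(-6)) + 11·(-6−10) + 0·(10−(21/2))) = ½·(99 − 176 + 0) = -77/2.
[PBC] = ½·((29/5)·(21/2−(-6)) + 11·(-6−(69/10)) + 0·(69/10−(21/2))) = ½·(957/10 − 1419/10 + 0) = -231/10, so the A-coordinate is (-231/10)/(-77/2) = 3/5.
[APC] = ½·(6·(69/10−(-6)) + (29/5)·(-6−10) + 0·(10−(69/10))) = ½·(387/5 − 464/5 + 0) = -77/10, so the B-coordinate is 1/5.
[ABP] = ½·(6·(21/2−(69/10)) + 11·(69/10−10) + (29/5)·(10−(21/2))) = ½·(108/5 − 341/10 − 29/10) = -77/10, so the C-coordinate is 1/5.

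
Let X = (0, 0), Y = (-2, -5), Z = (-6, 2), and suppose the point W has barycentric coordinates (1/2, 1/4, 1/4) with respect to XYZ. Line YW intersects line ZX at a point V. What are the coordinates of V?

Line YW meets ZX where the Y-coordinate vanishes; zeroing W's Y-weight and renormalizing leaves Z, X-weights 1/4 : 1/2 → (1/3, 2/3).
So V = (1/3)·Z + (2/3)·X = (-2, 2/3).

(-2, 2/3)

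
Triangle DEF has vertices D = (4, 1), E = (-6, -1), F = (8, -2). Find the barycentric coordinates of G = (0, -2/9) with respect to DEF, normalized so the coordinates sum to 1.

(4/9, 4/9, 1/9)

Signed area of the reference triangle: [DEF] = ½·(4·(-1−(-2)) + (-6)·(-2−1) + 8·(1−(-1))) = ½·(4 + 18 + 16) = 19.
[GEF] = ½·(0·(-1−(-2)) + (-6)·(-2−(-2/9)) + 8·(-2/9−(-1))) = ½·(0 + 32/3 + 56/9) = 76/9, so the D-coordinate is (76/9)/19 = 4/9.
[DGF] = ½·(4·(-2/9−(-2)) + 0·(-2−1) + 8·(1−(-2/9))) = ½·(64/9 + 0 + 88/9) = 76/9, so the E-coordinate is 4/9.
[DEG] = ½·(4·(-1−(-2/9)) + (-6)·(-2/9−1) + 0·(1−(-1))) = ½·(-28/9 + 22/3 + 0) = 19/9, so the F-coordinate is 1/9.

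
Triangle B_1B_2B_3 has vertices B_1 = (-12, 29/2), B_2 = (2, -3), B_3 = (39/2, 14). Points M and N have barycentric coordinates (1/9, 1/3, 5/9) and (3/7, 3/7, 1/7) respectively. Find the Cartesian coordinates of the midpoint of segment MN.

(13/3, 965/126)

Barycentric coordinates of the midpoint are the average: (17/63, 8/21, 22/63).
Converting: (17/63)·B_1 + (8/21)·B_2 + (22/63)·B_3 = (13/3, 965/126).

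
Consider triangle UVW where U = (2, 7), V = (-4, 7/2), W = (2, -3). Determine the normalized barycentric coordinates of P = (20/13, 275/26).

(17/13, 1/13, -5/13)

Signed area of the reference triangle: [UVW] = ½·(2·(7/2−(-3)) + (-4)·(-3−7) + 2·(7−(7/2))) = ½·(13 + 40 + 7) = 30.
[PVW] = ½·((20/13)·(7/2−(-3)) + (-4)·(-3−(275/26)) + 2·(275/26−(7/2))) = ½·(10 + 706/13 + 184/13) = 510/13, so the U-coordinate is (510/13)/30 = 17/13.
[UPW] = ½·(2·(275/26−(-3)) + (20/13)·(-3−7) + 2·(7−(275/26))) = ½·(353/13 − 200/13 − 93/13) = 30/13, so the V-coordinate is 1/13.
[UVP] = ½·(2·(7/2−(275/26)) + (-4)·(275/26−7) + (20/13)·(7−(7/2))) = ½·(-184/13 − 186/13 + 70/13) = -150/13, so the W-coordinate is -5/13.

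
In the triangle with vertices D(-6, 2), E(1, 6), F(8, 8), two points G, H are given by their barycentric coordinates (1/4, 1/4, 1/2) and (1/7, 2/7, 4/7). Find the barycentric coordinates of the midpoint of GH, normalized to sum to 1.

Since both coordinate triples sum to 1, the midpoint's barycentrics are the componentwise average.
(1/4+1/7)/2 = 11/56; similarly 15/56 and 15/28.

(11/56, 15/56, 15/28)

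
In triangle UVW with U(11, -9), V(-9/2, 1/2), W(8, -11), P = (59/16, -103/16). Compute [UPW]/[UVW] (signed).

3/8

[UVW] = ½·(11·(1/2−(-11)) + (-9/2)·(-11−(-9)) + 8·(-9−(1/2))) = ½·(253/2 + 9 − 76) = 119/4.
[UPW] = ½·(11·(-103/16−(-11)) + (59/16)·(-11−(-9)) + 8·(-9−(-103/16))) = ½·(803/16 − 59/8 − 41/2) = 357/32, so the ratio is (357/32)/(119/4) = 3/8.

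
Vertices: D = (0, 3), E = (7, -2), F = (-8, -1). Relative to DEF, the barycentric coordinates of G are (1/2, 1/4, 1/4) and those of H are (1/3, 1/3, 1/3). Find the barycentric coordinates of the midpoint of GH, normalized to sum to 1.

Since both coordinate triples sum to 1, the midpoint's barycentrics are the componentwise average.
(1/2+1/3)/2 = 5/12; similarly 7/24 and 7/24.

(5/12, 7/24, 7/24)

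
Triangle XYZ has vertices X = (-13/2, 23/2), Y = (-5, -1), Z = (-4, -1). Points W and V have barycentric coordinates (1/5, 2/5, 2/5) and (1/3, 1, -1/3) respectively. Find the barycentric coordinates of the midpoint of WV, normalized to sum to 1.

(4/15, 7/10, 1/30)

Since both coordinate triples sum to 1, the midpoint's barycentrics are the componentwise average.
(1/5+1/3)/2 = 4/15; similarly 7/10 and 1/30.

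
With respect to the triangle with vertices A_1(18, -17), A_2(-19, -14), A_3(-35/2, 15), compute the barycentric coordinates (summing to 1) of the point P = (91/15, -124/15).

Signed area of the reference triangle: [A_1A_2A_3] = ½·(18·(-14−15) + (-19)·(15−(-17)) + (-35/2)·(-17−(-14))) = ½·(-522 − 608 + 105/2) = -2155/4.
[PA_2A_3] = ½·((91/15)·(-14−15) + (-19)·(15−(-124/15)) + (-35/2)·(-124/15−(-14))) = ½·(-2639/15 − 6631/15 − 301/3) = -2155/6, so the A_1-coordinate is (-2155/6)/(-2155/4) = 2/3.
[A_1PA_3] = ½·(18·(-124/15−15) + (91/15)·(15−(-17)) + (-35/2)·(-17−(-124/15))) = ½·(-2094/5 + 2912/15 + 917/6) = -431/12, so the A_2-coordinate is 1/15.
[A_1A_2P] = ½·(18·(-14−(-124/15)) + (-19)·(-124/15−(-17)) + (91/15)·(-17−(-14))) = ½·(-516/5 − 2489/15 − 91/5) = -431/3, so the A_3-coordinate is 4/15.

(2/3, 1/15, 4/15)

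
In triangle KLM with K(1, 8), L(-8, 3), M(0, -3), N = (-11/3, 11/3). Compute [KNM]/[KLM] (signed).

[KLM] = ½·(1·(3−(-3)) + (-8)·(-3−8) + 0·(8−3)) = ½·(6 + 88 + 0) = 47.
[KNM] = ½·(1·(11/3−(-3)) + (-11/3)·(-3−8) + 0·(8−(11/3))) = ½·(20/3 + 121/3 + 0) = 47/2, so the ratio is (47/2)/47 = 1/2.

1/2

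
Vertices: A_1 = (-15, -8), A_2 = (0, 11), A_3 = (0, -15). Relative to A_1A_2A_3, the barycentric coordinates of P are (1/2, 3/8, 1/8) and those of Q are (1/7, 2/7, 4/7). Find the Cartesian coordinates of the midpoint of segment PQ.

Barycentric coordinates of the midpoint are the average: (9/28, 37/112, 39/112).
Converting: (9/28)·A_1 + (37/112)·A_2 + (39/112)·A_3 = (-135/28, -233/56).

(-135/28, -233/56)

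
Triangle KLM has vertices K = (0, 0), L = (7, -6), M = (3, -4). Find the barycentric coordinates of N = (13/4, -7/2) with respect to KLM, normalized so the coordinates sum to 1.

Signed area of the reference triangle: [KLM] = ½·(0·(-6−(-4)) + 7·(-4−0) + 3·(0−(-6))) = ½·(0 − 28 + 18) = -5.
[NLM] = ½·((13/4)·(-6−(-4)) + 7·(-4−(-7/2)) + 3·(-7/2−(-6))) = ½·(-13/2 − 7/2 + 15/2) = -5/4, so the K-coordinate is (-5/4)/(-5) = 1/4.
[KNM] = ½·(0·(-7/2−(-4)) + (13/4)·(-4−0) + 3·(0−(-7/2))) = ½·(0 − 13 + 21/2) = -5/4, so the L-coordinate is 1/4.
[KLN] = ½·(0·(-6−(-7/2)) + 7·(-7/2−0) + (13/4)·(0−(-6))) = ½·(0 − 49/2 + 39/2) = -5/2, so the M-coordinate is 1/2.

(1/4, 1/4, 1/2)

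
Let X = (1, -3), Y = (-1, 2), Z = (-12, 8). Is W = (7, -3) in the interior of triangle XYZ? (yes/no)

Barycentric coordinates of W: (7/43, 66/43, -30/43).
The three coordinates are positive, positive, negative; a point is interior exactly when all three are positive.

no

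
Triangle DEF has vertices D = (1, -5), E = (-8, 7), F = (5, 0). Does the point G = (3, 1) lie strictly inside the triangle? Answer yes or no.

Barycentric coordinates of G: (1/93, 14/93, 26/31).
The three coordinates are positive, positive, positive; a point is interior exactly when all three are positive.

yes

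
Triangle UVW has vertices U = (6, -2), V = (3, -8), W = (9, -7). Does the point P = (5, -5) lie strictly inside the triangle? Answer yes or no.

yes

Barycentric coordinates of P: (16/33, 14/33, 1/11).
The three coordinates are positive, positive, positive; a point is interior exactly when all three are positive.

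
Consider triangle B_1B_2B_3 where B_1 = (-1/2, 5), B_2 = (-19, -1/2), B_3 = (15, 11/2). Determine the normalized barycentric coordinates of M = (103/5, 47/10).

Signed area of the reference triangle: [B_1B_2B_3] = ½·((-1/2)·(-1/2−(11/2)) + (-19)·(11/2−5) + 15·(5−(-1/2))) = ½·(3 − 19/2 + 165/2) = 38.
[MB_2B_3] = ½·((103/5)·(-1/2−(11/2)) + (-19)·(11/2−(47/10)) + 15·(47/10−(-1/2))) = ½·(-618/5 − 76/5 + 78) = -152/5, so the B_1-coordinate is (-152/5)/38 = -4/5.
[B_1MB_3] = ½·((-1/2)·(47/10−(11/2)) + (103/5)·(11/2−5) + 15·(5−(47/10))) = ½·(2/5 + 103/10 + 9/2) = 38/5, so the B_2-coordinate is 1/5.
[B_1B_2M] = ½·((-1/2)·(-1/2−(47/10)) + (-19)·(47/10−5) + (103/5)·(5−(-1/2))) = ½·(13/5 + 57/10 + 1133/10) = 304/5, so the B_3-coordinate is 8/5.

(-4/5, 1/5, 8/5)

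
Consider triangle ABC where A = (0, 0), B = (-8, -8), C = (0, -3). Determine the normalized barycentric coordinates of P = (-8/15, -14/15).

(4/5, 1/15, 2/15)

Signed area of the reference triangle: [ABC] = ½·(0·(-8−(-3)) + (-8)·(-3−0) + 0·(0−(-8))) = ½·(0 + 24 + 0) = 12.
[PBC] = ½·((-8/15)·(-8−(-3)) + (-8)·(-3−(-14/15)) + 0·(-14/15−(-8))) = ½·(8/3 + 248/15 + 0) = 48/5, so the A-coordinate is (48/5)/12 = 4/5.
[APC] = ½·(0·(-14/15−(-3)) + (-8/15)·(-3−0) + 0·(0−(-14/15))) = ½·(0 + 8/5 + 0) = 4/5, so the B-coordinate is 1/15.
[ABP] = ½·(0·(-8−(-14/15)) + (-8)·(-14/15−0) + (-8/15)·(0−(-8))) = ½·(0 + 112/15 − 64/15) = 8/5, so the C-coordinate is 2/15.
Check: 4/5 + 1/15 + 2/15 = 1.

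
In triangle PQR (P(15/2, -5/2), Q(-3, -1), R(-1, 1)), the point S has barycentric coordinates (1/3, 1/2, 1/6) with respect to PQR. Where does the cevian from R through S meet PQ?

(6/5, -8/5)

Line RS meets PQ where the R-coordinate vanishes; zeroing S's R-weight and renormalizing leaves P, Q-weights 1/3 : 1/2 → (2/5, 3/5).
So T = (2/5)·P + (3/5)·Q = (6/5, -8/5).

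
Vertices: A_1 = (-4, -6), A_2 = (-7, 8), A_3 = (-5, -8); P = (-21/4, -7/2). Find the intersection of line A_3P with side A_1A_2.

(-11/2, 1)

Barycentric coordinates of P with respect to A_1A_2A_3: (1/4, 1/4, 1/2).
On side A_1A_2 the A_3-coordinate is zero; dropping P's A_3-weight 1/2 and renormalizing the remaining 1/4 : 1/4 gives weights 1/2, 1/2 on A_1, A_2.
Q = (1/2)·(-4, -6) + (1/2)·(-7, 8) = (-11/2, 1).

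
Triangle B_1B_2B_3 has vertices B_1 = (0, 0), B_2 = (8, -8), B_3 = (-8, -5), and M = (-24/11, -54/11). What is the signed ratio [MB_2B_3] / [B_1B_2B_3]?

2/11

[B_1B_2B_3] = ½·(0·(-8−(-5)) + 8·(-5−0) + (-8)·(0−(-8))) = ½·(0 − 40 − 64) = -52.
[MB_2B_3] = ½·((-24/11)·(-8−(-5)) + 8·(-5−(-54/11)) + (-8)·(-54/11−(-8))) = ½·(72/11 − 8/11 − 272/11) = -104/11, so the ratio is (-104/11)/(-52) = 2/11.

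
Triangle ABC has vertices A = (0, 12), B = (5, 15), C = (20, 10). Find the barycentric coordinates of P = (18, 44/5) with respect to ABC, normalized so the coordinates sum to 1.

Signed area of the reference triangle: [ABC] = ½·(0·(15−10) + 5·(10−12) + 20·(12−15)) = ½·(0 − 10 − 60) = -35.
[PBC] = ½·(18·(15−10) + 5·(10−(44/5)) + 20·(44/5−15)) = ½·(90 + 6 − 124) = -14, so the A-coordinate is (-14)/(-35) = 2/5.
[APC] = ½·(0·(44/5−10) + 18·(10−12) + 20·(12−(44/5))) = ½·(0 − 36 + 64) = 14, so the B-coordinate is -2/5.
[ABP] = ½·(0·(15−(44/5)) + 5·(44/5−12) + 18·(12−15)) = ½·(0 − 16 − 54) = -35, so the C-coordinate is 1.
Check: 2/5 − 2/5 + 1 = 1.

(2/5, -2/5, 1)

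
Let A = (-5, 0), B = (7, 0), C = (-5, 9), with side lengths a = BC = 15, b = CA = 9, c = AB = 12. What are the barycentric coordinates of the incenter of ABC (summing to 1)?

The incenter has barycentric coordinates proportional to the opposite side lengths: (15 : 9 : 12).
Normalizing by 15+9+12 = 36 gives (5/12, 1/4, 1/3).

(5/12, 1/4, 1/3)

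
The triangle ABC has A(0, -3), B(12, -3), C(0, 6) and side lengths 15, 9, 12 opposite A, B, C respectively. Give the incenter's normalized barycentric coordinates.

The incenter has barycentric coordinates proportional to the opposite side lengths: (15 : 9 : 12).
Normalizing by 15+9+12 = 36 gives (5/12, 1/4, 1/3).

(5/12, 1/4, 1/3)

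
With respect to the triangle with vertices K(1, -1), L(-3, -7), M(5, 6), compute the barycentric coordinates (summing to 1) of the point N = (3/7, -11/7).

(2/7, 3/7, 2/7)

Signed area of the reference triangle: [KLM] = ½·(1·(-7−6) + (-3)·(6−(-1)) + 5·(-1−(-7))) = ½·(-13 − 21 + 30) = -2.
[NLM] = ½·((3/7)·(-7−6) + (-3)·(6−(-11/7)) + 5·(-11/7−(-7))) = ½·(-39/7 − 159/7 + 190/7) = -4/7, so the K-coordinate is (-4/7)/(-2) = 2/7.
[KNM] = ½·(1·(-11/7−6) + (3/7)·(6−(-1)) + 5·(-1−(-11/7))) = ½·(-53/7 + 3 + 20/7) = -6/7, so the L-coordinate is 3/7.
[KLN] = ½·(1·(-7−(-11/7)) + (-3)·(-11/7−(-1)) + (3/7)·(-1−(-7))) = ½·(-38/7 + 12/7 + 18/7) = -4/7, so the M-coordinate is 2/7.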